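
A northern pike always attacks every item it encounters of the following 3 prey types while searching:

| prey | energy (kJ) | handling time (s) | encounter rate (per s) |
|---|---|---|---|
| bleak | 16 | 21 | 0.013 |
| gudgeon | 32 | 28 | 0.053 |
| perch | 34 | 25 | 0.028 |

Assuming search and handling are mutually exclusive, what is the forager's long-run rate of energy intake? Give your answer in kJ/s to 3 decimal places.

R = (0.013×16 + 0.053×32 + 0.028×34) / (1 + 0.013×21 + 0.053×28 + 0.028×25) = 2.856/3.457 = 0.8261 kJ/s.

0.826 kJ/s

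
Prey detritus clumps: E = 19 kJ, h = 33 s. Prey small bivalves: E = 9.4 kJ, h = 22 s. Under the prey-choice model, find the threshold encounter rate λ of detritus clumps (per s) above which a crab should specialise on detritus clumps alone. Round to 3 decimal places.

The zero-one rule: include small bivalves iff E₂/h₂ > λE₁/(1+λh₁). Equality gives the switch point.
λE₁h₂ = E₂ + λE₂h₁ ⇒ λ = E₂/(E₁h₂ − E₂h₁) = 9.4/(418 − 310.2) = 0.0872 per s.

0.087 per s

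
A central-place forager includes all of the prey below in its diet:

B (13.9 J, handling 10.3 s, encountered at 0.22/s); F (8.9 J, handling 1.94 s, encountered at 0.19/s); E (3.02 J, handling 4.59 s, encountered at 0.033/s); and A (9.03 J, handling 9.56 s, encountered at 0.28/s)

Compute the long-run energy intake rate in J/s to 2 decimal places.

Energy encountered per unit search time: 0.22×13.9 + 0.19×8.9 + 0.033×3.02 + 0.28×9.03 = 7.377 J/s.
Handling time per unit search time: 0.22×10.3 + 0.19×1.94 + 0.033×4.59 + 0.28×9.56 = 5.463.
Rate = 7.377/(1 + 5.463) = 1.141 J/s.

1.14 J/s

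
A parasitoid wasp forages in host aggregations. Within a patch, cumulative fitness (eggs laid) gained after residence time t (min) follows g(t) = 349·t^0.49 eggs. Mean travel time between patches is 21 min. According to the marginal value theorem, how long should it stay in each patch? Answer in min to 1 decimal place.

Optimal t* satisfies g'(t*) = g(t*)/(T + t*).
g'(t) = 0.49·349·t^-0.51. Setting 0.49·349·t^-0.51 = 349·t^0.49/(21+t) gives 0.49(21+t) = t, so 0.51·t = 0.49×21.
t* = 0.49×21/0.51 = 20.18 min.

20.2 min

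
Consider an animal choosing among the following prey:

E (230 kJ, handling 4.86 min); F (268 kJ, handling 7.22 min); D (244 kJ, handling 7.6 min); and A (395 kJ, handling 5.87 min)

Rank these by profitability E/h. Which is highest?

Profitability E/h (kJ/min): E = 230/4.86 = 47.3, F = 268/7.22 = 37.1, D = 244/7.6 = 32.1, A = 395/5.87 = 67.3.
Ranked: A > E > F > D.

A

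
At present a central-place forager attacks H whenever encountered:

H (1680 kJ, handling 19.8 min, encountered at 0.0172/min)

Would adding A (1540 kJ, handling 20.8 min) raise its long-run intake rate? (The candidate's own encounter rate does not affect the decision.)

Yes

On H alone, R = ΣλE/(1+Σλh) = 28.9/1.341 = 21.56 kJ/min.
Profitability of A: 1540/20.8 = 74.04 kJ/min.
Since 74.04 > R, including A increases the long-run rate.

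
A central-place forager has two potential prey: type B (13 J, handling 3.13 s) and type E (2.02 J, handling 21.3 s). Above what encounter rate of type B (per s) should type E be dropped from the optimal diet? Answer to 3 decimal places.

0.007 per s

Drop type E once their profitability E₂/h₂ falls below the rate achievable on type B alone: E₂/h₂ = λE₁/(1 + λh₁).
Solve for λ: λE₁h₂ = E₂(1 + λh₁) → λ(E₁h₂ − E₂h₁) = E₂ → λ = E₂/(E₁h₂ − E₂h₁).
λ = 2.02/(13×21.3 − 2.02×3.13) = 2.02/270.6 = 0.007466 per s.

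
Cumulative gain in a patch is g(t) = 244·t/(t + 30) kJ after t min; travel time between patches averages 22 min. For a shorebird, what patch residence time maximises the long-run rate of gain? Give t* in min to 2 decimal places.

By the marginal value theorem, leave when the instantaneous gain rate g'(t) equals the habitat-wide average g(t)/(T + t).
g'(t) = 244·30/(t + 30)². Setting 244·30/(t+30)² = 244t/[(t+30)(22+t)] gives 30(22+t) = t(t+30), so t² = 30×22 = 660.
t* = √660 = 25.69 min.

25.69 min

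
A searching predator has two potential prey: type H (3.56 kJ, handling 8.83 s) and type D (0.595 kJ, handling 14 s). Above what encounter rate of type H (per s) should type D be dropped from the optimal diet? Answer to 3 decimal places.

Drop type D once their profitability E₂/h₂ falls below the rate achievable on type H alone: E₂/h₂ = λE₁/(1 + λh₁).
Solve for λ: λE₁h₂ = E₂(1 + λh₁) → λ(E₁h₂ − E₂h₁) = E₂ → λ = E₂/(E₁h₂ − E₂h₁).
λ = 0.595/(3.56×14 − 0.595×8.83) = 0.595/44.59 = 0.01334 per s.

0.013 per s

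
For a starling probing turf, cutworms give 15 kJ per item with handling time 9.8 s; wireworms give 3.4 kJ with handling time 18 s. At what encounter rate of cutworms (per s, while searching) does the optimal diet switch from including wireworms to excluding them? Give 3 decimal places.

0.014 per s

Drop wireworms once their profitability E₂/h₂ falls below the rate achievable on cutworms alone: E₂/h₂ = λE₁/(1 + λh₁).
Solve for λ: λE₁h₂ = E₂(1 + λh₁) → λ(E₁h₂ − E₂h₁) = E₂ → λ = E₂/(E₁h₂ − E₂h₁).
λ = 3.4/(15×18 − 3.4×9.8) = 3.4/236.7 = 0.01437 per s.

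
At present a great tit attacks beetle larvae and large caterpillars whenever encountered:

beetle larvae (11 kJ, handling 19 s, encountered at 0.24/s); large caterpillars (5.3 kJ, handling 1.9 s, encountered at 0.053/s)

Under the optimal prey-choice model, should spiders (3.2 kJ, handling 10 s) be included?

Current rate: (0.24×11 + 0.053×5.3)/(1 + 0.24×19 + 0.053×1.9) = 0.516 kJ/s.
spiders: E/h = 3.2/10 = 0.32 kJ/s.
Since 0.32 < R, time spent handling spiders is better spent searching.

No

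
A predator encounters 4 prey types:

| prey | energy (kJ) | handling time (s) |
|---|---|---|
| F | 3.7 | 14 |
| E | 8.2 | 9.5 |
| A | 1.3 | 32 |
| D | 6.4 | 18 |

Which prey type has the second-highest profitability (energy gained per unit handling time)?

In descending order of E/h:
E: 8.2/9.5 = 0.863 kJ/s
D: 6.4/18 = 0.356 kJ/s
F: 3.7/14 = 0.264 kJ/s
A: 1.3/32 = 0.0406 kJ/s

D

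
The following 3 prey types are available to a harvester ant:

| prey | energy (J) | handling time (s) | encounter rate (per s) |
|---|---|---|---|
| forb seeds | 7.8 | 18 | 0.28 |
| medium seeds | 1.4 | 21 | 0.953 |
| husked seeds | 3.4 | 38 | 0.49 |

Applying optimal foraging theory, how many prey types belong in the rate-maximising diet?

Profitabilities (E/h, J/s): forb seeds 0.433, husked seeds 0.0895, medium seeds 0.0667. Add prey in this order while the next type's profitability exceeds the intake rate on those already taken.
Rate on top 1: 0.3616. husked seeds: 0.0895 < 0.3616 → exclude; stop.
Optimal diet: forb seeds — 1 of 3 types.

1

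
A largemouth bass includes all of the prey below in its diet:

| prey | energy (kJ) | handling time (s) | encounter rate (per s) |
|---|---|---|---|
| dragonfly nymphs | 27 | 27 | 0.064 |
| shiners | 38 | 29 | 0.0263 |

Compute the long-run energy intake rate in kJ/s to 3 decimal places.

0.781 kJ/s

Energy encountered per unit search time: 0.064×27 + 0.0263×38 = 2.727 kJ/s.
Handling time per unit search time: 0.064×27 + 0.0263×29 = 2.491.
Rate = 2.727/(1 + 2.491) = 0.7813 kJ/s.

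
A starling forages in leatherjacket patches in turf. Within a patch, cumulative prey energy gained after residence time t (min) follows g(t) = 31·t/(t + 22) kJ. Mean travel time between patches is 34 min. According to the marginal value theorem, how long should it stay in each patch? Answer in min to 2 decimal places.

Maximise g(t)/(T+t): set derivative to zero → g'(t)(T+t) = g(t).
g'(t) = 31·22/(t + 22)². Setting 31·22/(t+22)² = 31t/[(t+22)(34+t)] gives 22(34+t) = t(t+22), so t² = 22×34 = 748.
t* = √748 = 27.35 min.

27.35 min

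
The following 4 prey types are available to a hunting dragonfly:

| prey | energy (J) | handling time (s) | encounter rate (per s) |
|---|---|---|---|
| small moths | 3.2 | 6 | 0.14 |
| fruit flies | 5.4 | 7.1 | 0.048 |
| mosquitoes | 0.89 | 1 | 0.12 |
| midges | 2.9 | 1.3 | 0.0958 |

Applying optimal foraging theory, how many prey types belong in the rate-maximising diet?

E/h in descending order: midges 2.23, mosquitoes 0.89, fruit flies 0.761, small moths 0.533 J/s. The optimal diet is the largest prefix of this list for which every included type satisfies E_i/h_i > R on the types above it.
Rate on top 1: 0.2471. mosquitoes: 0.89 > 0.2471 → include.
Rate on top 2: 0.309. fruit flies: 0.761 > 0.309 → include.
Rate on top 3: 0.4061. small moths: 0.533 > 0.4061 → include.
Optimal diet: midges, mosquitoes, fruit flies, small moths — 4 of 4 types.

4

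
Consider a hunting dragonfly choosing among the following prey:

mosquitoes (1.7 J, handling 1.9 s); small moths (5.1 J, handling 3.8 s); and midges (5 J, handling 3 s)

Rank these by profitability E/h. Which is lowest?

mosquitoes

In descending order of E/h:
midges: 5/3 = 1.67 J/s
small moths: 5.1/3.8 = 1.34 J/s
mosquitoes: 1.7/1.9 = 0.895 J/s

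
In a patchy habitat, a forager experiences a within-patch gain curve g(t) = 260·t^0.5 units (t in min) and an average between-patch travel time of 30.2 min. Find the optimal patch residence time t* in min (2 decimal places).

Maximise g(t)/(T+t): set derivative to zero → g'(t)(T+t) = g(t).
g'(t) = 0.5·260·t^-0.5. Setting 0.5·260·t^-0.5 = 260·t^0.5/(30.2+t) gives 0.5(30.2+t) = t, so 0.50·t = 0.5×30.2.
t* = 0.5×30.2/0.50 = 30.2 min.

30.20 min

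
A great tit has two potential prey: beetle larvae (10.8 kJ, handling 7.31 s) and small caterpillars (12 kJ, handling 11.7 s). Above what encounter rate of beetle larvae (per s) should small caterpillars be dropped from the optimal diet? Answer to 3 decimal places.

0.311 per s

The zero-one rule: include small caterpillars iff E₂/h₂ > λE₁/(1+λh₁). Equality gives the switch point.
λE₁h₂ = E₂ + λE₂h₁ ⇒ λ = E₂/(E₁h₂ − E₂h₁) = 12/(126.4 − 87.72) = 0.3106 per s.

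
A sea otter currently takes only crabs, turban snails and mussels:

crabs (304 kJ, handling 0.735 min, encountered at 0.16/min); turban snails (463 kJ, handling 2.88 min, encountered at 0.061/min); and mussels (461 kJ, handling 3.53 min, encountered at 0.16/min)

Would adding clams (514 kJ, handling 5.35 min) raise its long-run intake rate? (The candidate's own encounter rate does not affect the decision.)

On crabs, turban snails and mussels alone, R = ΣλE/(1+Σλh) = 150.6/1.858 = 81.07 kJ/min.
Profitability of clams: 514/5.35 = 96.07 kJ/min.
Since 96.07 > R, including clams increases the long-run rate.

Yes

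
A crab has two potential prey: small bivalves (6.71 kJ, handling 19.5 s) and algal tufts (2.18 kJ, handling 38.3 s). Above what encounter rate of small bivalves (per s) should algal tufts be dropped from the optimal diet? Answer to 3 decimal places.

0.010 per s

Drop algal tufts once their profitability E₂/h₂ falls below the rate achievable on small bivalves alone: E₂/h₂ = λE₁/(1 + λh₁).
Solve for λ: λE₁h₂ = E₂(1 + λh₁) → λ(E₁h₂ − E₂h₁) = E₂ → λ = E₂/(E₁h₂ − E₂h₁).
λ = 2.18/(6.71×38.3 − 2.18×19.5) = 2.18/214.5 = 0.01016 per s.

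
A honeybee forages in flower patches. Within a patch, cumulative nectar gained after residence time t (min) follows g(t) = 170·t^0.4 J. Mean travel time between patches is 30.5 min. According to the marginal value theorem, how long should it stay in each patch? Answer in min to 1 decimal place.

20.3 min

Optimal t* satisfies g'(t*) = g(t*)/(T + t*).
g'(t) = 0.4·170·t^-0.6. Setting 0.4·170·t^-0.6 = 170·t^0.4/(30.5+t) gives 0.4(30.5+t) = t, so 0.60·t = 0.4×30.5.
t* = 0.4×30.5/0.60 = 20.33 min.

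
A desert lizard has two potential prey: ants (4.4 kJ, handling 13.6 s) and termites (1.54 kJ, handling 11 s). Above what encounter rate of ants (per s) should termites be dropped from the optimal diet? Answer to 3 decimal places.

0.056 per s

The zero-one rule: include termites iff E₂/h₂ > λE₁/(1+λh₁). Equality gives the switch point.
λE₁h₂ = E₂ + λE₂h₁ ⇒ λ = E₂/(E₁h₂ − E₂h₁) = 1.54/(48.4 − 20.94) = 0.05609 per s.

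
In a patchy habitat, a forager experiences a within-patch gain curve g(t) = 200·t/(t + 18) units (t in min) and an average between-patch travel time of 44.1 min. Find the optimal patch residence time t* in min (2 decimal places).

By the marginal value theorem, leave when the instantaneous gain rate g'(t) equals the habitat-wide average g(t)/(T + t).
g'(t) = 200·18/(t + 18)². Setting 200·18/(t+18)² = 200t/[(t+18)(44.1+t)] gives 18(44.1+t) = t(t+18), so t² = 18×44.1 = 793.8.
t* = √793.8 = 28.17 min.

28.17 min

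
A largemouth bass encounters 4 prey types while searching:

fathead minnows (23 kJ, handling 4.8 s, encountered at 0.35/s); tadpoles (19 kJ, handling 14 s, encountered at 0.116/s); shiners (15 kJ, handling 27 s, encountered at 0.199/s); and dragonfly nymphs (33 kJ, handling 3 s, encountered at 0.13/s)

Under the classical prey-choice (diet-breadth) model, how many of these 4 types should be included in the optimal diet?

Rank by E/h (kJ/s): dragonfly nymphs 11, fathead minnows 4.79, tadpoles 1.36, shiners 0.556. Include each in turn until the next type's E/h falls below the running intake rate.
Rate on top 1: 3.086. fathead minnows: 4.79 > 3.086 → include.
Rate on top 2: 4.02. tadpoles: 1.36 < 4.02 → exclude; stop.
Optimal diet: dragonfly nymphs, fathead minnows — 2 of 4 types.

2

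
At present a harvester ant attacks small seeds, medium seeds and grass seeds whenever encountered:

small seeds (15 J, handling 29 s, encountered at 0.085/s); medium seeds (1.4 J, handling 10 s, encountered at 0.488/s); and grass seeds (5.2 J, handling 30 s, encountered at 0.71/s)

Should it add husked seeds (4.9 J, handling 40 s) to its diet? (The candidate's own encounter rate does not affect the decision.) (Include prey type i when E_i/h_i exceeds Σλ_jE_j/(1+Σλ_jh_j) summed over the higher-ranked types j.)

No

On small seeds, medium seeds and grass seeds alone, R = ΣλE/(1+Σλh) = 5.65/29.64 = 0.1906 J/s.
Profitability of husked seeds: 4.9/40 = 0.1225 J/s.
0.1225 < 0.1906, so adding husked seeds would lower the average — exclude it.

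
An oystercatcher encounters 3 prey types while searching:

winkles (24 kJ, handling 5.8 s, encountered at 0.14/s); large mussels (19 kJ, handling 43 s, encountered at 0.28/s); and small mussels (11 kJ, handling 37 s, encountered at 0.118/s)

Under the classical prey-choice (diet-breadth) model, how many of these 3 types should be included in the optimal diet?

1

E/h in descending order: winkles 4.14, large mussels 0.442, small mussels 0.297 kJ/s. The optimal diet is the largest prefix of this list for which every included type satisfies E_i/h_i > R on the types above it.
Rate on top 1: 1.854. large mussels: 0.442 < 1.854 → exclude; stop.
Optimal diet: winkles — 1 of 3 types.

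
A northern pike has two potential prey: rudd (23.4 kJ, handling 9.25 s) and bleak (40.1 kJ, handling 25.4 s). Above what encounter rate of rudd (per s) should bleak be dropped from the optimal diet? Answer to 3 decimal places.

0.179 per s

Drop bleak once their profitability E₂/h₂ falls below the rate achievable on rudd alone: E₂/h₂ = λE₁/(1 + λh₁).
Solve for λ: λE₁h₂ = E₂(1 + λh₁) → λ(E₁h₂ − E₂h₁) = E₂ → λ = E₂/(E₁h₂ − E₂h₁).
λ = 40.1/(23.4×25.4 − 40.1×9.25) = 40.1/223.4 = 0.1795 per s.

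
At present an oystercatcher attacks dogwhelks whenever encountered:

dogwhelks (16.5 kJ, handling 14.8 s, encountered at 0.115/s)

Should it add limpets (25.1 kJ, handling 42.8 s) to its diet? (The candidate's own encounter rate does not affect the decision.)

No

Intake rate on the current diet: R = (0.115×16.5) / (1 + 0.115×14.8) = 1.898/2.702 = 0.7023 kJ/s.
Profitability of limpets: 25.1/42.8 = 0.5864 kJ/s.
0.5864 < 0.7023, so adding limpets would lower the average — exclude it.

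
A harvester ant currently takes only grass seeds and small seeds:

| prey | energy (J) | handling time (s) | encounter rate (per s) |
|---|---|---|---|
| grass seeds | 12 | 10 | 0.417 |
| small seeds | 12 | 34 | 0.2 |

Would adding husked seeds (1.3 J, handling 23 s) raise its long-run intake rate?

On grass seeds and small seeds alone, R = ΣλE/(1+Σλh) = 7.404/11.97 = 0.6185 J/s.
husked seeds: E/h = 1.3/23 = 0.05652 J/s.
0.05652 < 0.6185, so adding husked seeds would lower the average — exclude it.

No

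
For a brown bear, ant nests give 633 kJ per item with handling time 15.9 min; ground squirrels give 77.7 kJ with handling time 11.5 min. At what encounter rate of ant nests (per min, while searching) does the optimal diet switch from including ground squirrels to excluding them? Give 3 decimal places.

0.013 per min

The zero-one rule: include ground squirrels iff E₂/h₂ > λE₁/(1+λh₁). Equality gives the switch point.
λE₁h₂ = E₂ + λE₂h₁ ⇒ λ = E₂/(E₁h₂ − E₂h₁) = 77.7/(7280 − 1235) = 0.01286 per min.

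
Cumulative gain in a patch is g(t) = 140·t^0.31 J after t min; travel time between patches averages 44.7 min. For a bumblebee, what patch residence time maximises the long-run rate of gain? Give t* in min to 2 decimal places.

20.08 min

By the marginal value theorem, leave when the instantaneous gain rate g'(t) equals the habitat-wide average g(t)/(T + t).
g'(t) = 0.31·140·t^-0.69. Setting 0.31·140·t^-0.69 = 140·t^0.31/(44.7+t) gives 0.31(44.7+t) = t, so 0.69·t = 0.31×44.7.
t* = 0.31×44.7/0.69 = 20.08 min.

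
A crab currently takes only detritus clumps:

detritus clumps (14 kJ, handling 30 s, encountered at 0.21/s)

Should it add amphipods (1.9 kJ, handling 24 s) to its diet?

Intake rate on the current diet: R = (0.21×14) / (1 + 0.21×30) = 2.94/7.3 = 0.4027 kJ/s.
Profitability of amphipods: 1.9/24 = 0.07917 kJ/s.
Since 0.07917 < R, time spent handling amphipods is better spent searching.

No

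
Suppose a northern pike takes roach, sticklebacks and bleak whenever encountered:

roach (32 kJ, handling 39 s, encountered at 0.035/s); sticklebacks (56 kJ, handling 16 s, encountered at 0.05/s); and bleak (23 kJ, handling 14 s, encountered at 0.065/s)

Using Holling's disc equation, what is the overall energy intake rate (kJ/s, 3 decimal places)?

1.329 kJ/s

R = (0.035×32 + 0.05×56 + 0.065×23) / (1 + 0.035×39 + 0.05×16 + 0.065×14) = 5.415/4.075 = 1.329 kJ/s.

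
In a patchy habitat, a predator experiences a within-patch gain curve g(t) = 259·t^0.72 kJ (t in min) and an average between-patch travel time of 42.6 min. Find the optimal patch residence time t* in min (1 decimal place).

109.5 min

Optimal t* satisfies g'(t*) = g(t*)/(T + t*).
g'(t) = 0.72·259·t^-0.28. Setting 0.72·259·t^-0.28 = 259·t^0.72/(42.6+t) gives 0.72(42.6+t) = t, so 0.28·t = 0.72×42.6.
t* = 0.72×42.6/0.28 = 109.5 min.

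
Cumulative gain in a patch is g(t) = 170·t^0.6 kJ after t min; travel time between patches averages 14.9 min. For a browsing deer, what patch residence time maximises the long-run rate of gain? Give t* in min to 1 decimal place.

22.3 min

Optimal t* satisfies g'(t*) = g(t*)/(T + t*).
g'(t) = 0.6·170·t^-0.4. Setting 0.6·170·t^-0.4 = 170·t^0.6/(14.9+t) gives 0.6(14.9+t) = t, so 0.40·t = 0.6×14.9.
t* = 0.6×14.9/0.40 = 22.35 min.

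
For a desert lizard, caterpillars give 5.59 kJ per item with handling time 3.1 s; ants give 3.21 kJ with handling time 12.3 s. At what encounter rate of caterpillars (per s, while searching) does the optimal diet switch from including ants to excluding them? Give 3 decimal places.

The zero-one rule: include ants iff E₂/h₂ > λE₁/(1+λh₁). Equality gives the switch point.
λE₁h₂ = E₂ + λE₂h₁ ⇒ λ = E₂/(E₁h₂ − E₂h₁) = 3.21/(68.76 − 9.951) = 0.05459 per s.

0.055 per s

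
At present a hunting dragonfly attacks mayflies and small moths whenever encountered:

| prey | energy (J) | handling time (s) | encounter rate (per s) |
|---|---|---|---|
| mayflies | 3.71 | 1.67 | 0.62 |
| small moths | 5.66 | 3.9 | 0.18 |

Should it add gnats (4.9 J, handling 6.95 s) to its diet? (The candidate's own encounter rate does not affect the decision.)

No

Intake rate on the current diet: R = (0.62×3.71 + 0.18×5.66) / (1 + 0.62×1.67 + 0.18×3.9) = 3.319/2.737 = 1.212 J/s.
Profitability of gnats: 4.9/6.95 = 0.705 J/s.
Since 0.705 < R, time spent handling gnats is better spent searching.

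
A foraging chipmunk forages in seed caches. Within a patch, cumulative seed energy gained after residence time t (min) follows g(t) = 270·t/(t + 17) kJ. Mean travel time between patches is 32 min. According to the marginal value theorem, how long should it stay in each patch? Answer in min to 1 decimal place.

Maximise g(t)/(T+t): set derivative to zero → g'(t)(T+t) = g(t).
g'(t) = 270·17/(t + 17)². Setting 270·17/(t+17)² = 270t/[(t+17)(32+t)] gives 17(32+t) = t(t+17), so t² = 17×32 = 544.
t* = √544 = 23.32 min.

23.3 min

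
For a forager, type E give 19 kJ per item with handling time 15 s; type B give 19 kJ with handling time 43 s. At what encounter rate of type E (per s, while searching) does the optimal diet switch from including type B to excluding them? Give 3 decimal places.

0.036 per s

The zero-one rule: include type B iff E₂/h₂ > λE₁/(1+λh₁). Equality gives the switch point.
λE₁h₂ = E₂ + λE₂h₁ ⇒ λ = E₂/(E₁h₂ − E₂h₁) = 19/(817 − 285) = 0.03571 per s.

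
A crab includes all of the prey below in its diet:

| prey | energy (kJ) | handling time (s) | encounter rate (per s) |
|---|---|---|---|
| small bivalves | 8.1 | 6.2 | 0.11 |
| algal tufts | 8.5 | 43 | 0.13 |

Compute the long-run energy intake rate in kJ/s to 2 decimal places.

R = (0.11×8.1 + 0.13×8.5) / (1 + 0.11×6.2 + 0.13×43) = 1.996/7.272 = 0.2745 kJ/s.

0.27 kJ/s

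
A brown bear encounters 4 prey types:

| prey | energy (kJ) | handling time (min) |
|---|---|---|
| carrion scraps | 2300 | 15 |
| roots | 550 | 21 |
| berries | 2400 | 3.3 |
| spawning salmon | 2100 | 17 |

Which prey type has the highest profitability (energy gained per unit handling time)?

berries

Profitability E/h (kJ/min): carrion scraps = 2300/15 = 153, roots = 550/21 = 26.2, berries = 2400/3.3 = 727, spawning salmon = 2100/17 = 124.
Ranked: berries > carrion scraps > spawning salmon > roots.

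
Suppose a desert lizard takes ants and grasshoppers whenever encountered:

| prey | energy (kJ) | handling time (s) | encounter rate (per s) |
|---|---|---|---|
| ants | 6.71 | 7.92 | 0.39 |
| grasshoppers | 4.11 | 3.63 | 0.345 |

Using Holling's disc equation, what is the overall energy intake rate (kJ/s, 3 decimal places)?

R = Σλ_iE_i / (1 + Σλ_ih_i)
Numerator: 0.39×6.71 + 0.345×4.11 = 4.035
Denominator: 1 + 0.39×7.92 + 0.345×3.63 = 5.341
R = 4.035/5.341 = 0.7554 kJ/s

0.755 kJ/s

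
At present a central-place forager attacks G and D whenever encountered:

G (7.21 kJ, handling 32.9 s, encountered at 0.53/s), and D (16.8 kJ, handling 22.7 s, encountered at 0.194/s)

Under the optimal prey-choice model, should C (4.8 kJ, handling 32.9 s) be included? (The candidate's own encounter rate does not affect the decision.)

No

On G and D alone, R = ΣλE/(1+Σλh) = 7.081/22.84 = 0.31 kJ/s.
C: E/h = 4.8/32.9 = 0.1459 kJ/s.
Since 0.1459 < R, time spent handling C is better spent searching.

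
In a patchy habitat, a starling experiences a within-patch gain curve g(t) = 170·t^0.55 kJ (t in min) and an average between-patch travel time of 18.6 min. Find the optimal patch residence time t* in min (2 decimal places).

Maximise g(t)/(T+t): set derivative to zero → g'(t)(T+t) = g(t).
g'(t) = 0.55·170·t^-0.45. Setting 0.55·170·t^-0.45 = 170·t^0.55/(18.6+t) gives 0.55(18.6+t) = t, so 0.45·t = 0.55×18.6.
t* = 0.55×18.6/0.45 = 22.73 min.

22.73 min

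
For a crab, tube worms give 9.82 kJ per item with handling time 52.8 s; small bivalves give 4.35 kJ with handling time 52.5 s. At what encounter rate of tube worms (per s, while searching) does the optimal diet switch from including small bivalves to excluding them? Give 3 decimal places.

0.015 per s

Drop small bivalves once their profitability E₂/h₂ falls below the rate achievable on tube worms alone: E₂/h₂ = λE₁/(1 + λh₁).
Solve for λ: λE₁h₂ = E₂(1 + λh₁) → λ(E₁h₂ − E₂h₁) = E₂ → λ = E₂/(E₁h₂ − E₂h₁).
λ = 4.35/(9.82×52.5 − 4.35×52.8) = 4.35/285.9 = 0.01522 per s.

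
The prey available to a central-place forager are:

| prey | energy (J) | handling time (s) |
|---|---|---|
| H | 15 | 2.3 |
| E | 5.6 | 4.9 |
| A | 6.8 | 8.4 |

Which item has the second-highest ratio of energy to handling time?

Profitability E/h (J/s): H = 15/2.3 = 6.52, E = 5.6/4.9 = 1.14, A = 6.8/8.4 = 0.81.
Ranked: H > E > A.

E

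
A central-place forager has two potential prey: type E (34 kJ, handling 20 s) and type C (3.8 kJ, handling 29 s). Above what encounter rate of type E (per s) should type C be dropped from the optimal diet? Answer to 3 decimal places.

0.004 per s

The zero-one rule: include type C iff E₂/h₂ > λE₁/(1+λh₁). Equality gives the switch point.
λE₁h₂ = E₂ + λE₂h₁ ⇒ λ = E₂/(E₁h₂ − E₂h₁) = 3.8/(986 − 76) = 0.004176 per s.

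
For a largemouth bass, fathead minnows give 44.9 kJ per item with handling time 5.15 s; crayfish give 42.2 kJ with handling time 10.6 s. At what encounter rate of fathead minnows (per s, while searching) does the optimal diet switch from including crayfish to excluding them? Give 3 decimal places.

At the threshold, the rate on fathead minnows alone equals the profitability of crayfish: λ·44.9/(1 + λ·5.15) = 42.2/10.6 = 3.981.
Rearranging, λ(44.9 − 3.981×5.15) = 3.981, so λ = 3.981/24.4 = 0.1632 per s.

0.163 per s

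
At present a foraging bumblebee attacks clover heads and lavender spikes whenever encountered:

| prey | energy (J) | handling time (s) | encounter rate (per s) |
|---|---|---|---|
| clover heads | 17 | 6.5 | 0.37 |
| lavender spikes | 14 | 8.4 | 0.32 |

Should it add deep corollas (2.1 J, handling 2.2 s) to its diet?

No

Intake rate on the current diet: R = (0.37×17 + 0.32×14) / (1 + 0.37×6.5 + 0.32×8.4) = 10.77/6.093 = 1.768 J/s.
Profitability of deep corollas: 2.1/2.2 = 0.9545 J/s.
0.9545 < 1.768, so adding deep corollas would lower the average — exclude it.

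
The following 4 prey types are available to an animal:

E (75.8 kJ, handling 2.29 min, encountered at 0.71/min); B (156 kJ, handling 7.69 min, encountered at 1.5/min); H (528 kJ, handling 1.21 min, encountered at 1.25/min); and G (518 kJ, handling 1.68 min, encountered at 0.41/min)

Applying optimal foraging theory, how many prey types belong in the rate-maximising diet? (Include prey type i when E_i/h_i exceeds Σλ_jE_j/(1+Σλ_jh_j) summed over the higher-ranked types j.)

2

Profitabilities (E/h, kJ/min): H 436, G 308, E 33.1, B 20.3. Add prey in this order while the next type's profitability exceeds the intake rate on those already taken.
Rate on top 1: 262.7. G: 308 > 262.7 → include.
Rate on top 2: 272.5. E: 33.1 < 272.5 → exclude; stop.
Optimal diet: H, G — 2 of 4 types.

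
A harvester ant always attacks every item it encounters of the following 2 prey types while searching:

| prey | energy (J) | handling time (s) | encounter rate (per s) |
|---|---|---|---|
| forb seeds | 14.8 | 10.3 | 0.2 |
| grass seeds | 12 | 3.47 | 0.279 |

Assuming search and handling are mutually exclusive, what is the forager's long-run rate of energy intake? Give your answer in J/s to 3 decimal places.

R = (0.2×14.8 + 0.279×12) / (1 + 0.2×10.3 + 0.279×3.47) = 6.308/4.028 = 1.566 J/s.

1.566 J/s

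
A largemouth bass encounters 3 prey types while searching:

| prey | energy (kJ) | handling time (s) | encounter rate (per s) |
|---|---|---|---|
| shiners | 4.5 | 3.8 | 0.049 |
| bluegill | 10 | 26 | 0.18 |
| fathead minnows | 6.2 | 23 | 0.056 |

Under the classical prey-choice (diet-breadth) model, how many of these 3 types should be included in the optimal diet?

2

Profitabilities (E/h, kJ/s): shiners 1.18, bluegill 0.385, fathead minnows 0.27. Add prey in this order while the next type's profitability exceeds the intake rate on those already taken.
Rate on top 1: 0.1859. bluegill: 0.385 > 0.1859 → include.
Rate on top 2: 0.3444. fathead minnows: 0.27 < 0.3444 → exclude; stop.
Optimal diet: shiners, bluegill — 2 of 3 types.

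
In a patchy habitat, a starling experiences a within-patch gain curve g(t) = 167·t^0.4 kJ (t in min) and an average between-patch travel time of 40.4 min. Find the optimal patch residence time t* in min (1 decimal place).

26.9 min

Optimal t* satisfies g'(t*) = g(t*)/(T + t*).
g'(t) = 0.4·167·t^-0.6. Setting 0.4·167·t^-0.6 = 167·t^0.4/(40.4+t) gives 0.4(40.4+t) = t, so 0.60·t = 0.4×40.4.
t* = 0.4×40.4/0.60 = 26.93 min.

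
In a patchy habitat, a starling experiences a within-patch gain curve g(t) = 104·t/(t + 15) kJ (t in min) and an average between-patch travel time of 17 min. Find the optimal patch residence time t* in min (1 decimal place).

16.0 min

By the marginal value theorem, leave when the instantaneous gain rate g'(t) equals the habitat-wide average g(t)/(T + t).
g'(t) = 104·15/(t + 15)². Setting 104·15/(t+15)² = 104t/[(t+15)(17+t)] gives 15(17+t) = t(t+15), so t² = 15×17 = 255.
t* = √255 = 15.97 min.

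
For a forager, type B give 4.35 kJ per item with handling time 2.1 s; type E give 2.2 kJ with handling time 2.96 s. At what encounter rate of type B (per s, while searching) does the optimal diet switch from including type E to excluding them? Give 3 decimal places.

0.266 per s

Drop type E once their profitability E₂/h₂ falls below the rate achievable on type B alone: E₂/h₂ = λE₁/(1 + λh₁).
Solve for λ: λE₁h₂ = E₂(1 + λh₁) → λ(E₁h₂ − E₂h₁) = E₂ → λ = E₂/(E₁h₂ − E₂h₁).
λ = 2.2/(4.35×2.96 − 2.2×2.1) = 2.2/8.256 = 0.2665 per s.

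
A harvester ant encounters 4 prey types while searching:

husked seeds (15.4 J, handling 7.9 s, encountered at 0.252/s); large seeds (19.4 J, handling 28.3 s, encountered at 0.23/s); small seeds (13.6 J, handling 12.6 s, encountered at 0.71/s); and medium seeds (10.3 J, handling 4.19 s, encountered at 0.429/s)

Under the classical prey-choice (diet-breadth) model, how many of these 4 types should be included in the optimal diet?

E/h in descending order: medium seeds 2.46, husked seeds 1.95, small seeds 1.08, large seeds 0.686 J/s. The optimal diet is the largest prefix of this list for which every included type satisfies E_i/h_i > R on the types above it.
Rate on top 1: 1.58. husked seeds: 1.95 > 1.58 → include.
Rate on top 2: 1.733. small seeds: 1.08 < 1.733 → exclude; stop.
Optimal diet: medium seeds, husked seeds — 2 of 4 types.

2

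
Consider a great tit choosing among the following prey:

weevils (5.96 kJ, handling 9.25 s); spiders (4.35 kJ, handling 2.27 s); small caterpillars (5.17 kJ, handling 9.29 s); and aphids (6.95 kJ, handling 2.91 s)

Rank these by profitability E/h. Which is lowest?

small caterpillars

Profitability E/h (kJ/s): weevils = 5.96/9.25 = 0.644, spiders = 4.35/2.27 = 1.92, small caterpillars = 5.17/9.29 = 0.557, aphids = 6.95/2.91 = 2.39.
Ranked: aphids > spiders > weevils > small caterpillars.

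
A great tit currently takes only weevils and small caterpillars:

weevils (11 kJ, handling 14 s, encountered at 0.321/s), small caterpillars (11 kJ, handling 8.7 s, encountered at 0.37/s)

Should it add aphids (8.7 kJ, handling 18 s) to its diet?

On weevils and small caterpillars alone, R = ΣλE/(1+Σλh) = 7.601/8.713 = 0.8724 kJ/s.
aphids: E/h = 8.7/18 = 0.4833 kJ/s.
Since 0.4833 < R, time spent handling aphids is better spent searching.

No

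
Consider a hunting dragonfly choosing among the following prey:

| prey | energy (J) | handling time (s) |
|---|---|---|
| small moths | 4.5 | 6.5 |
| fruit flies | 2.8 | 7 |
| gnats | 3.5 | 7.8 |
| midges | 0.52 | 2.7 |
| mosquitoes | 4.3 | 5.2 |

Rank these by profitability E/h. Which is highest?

Profitability E/h (J/s): small moths = 4.5/6.5 = 0.692, fruit flies = 2.8/7 = 0.4, gnats = 3.5/7.8 = 0.449, midges = 0.52/2.7 = 0.193, mosquitoes = 4.3/5.2 = 0.827.
Ranked: mosquitoes > small moths > gnats > fruit flies > midges.

mosquitoes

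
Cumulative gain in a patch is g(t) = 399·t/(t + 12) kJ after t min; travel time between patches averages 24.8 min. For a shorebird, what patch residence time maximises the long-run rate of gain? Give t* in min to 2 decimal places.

17.25 min

Optimal t* satisfies g'(t*) = g(t*)/(T + t*).
g'(t) = 399·12/(t + 12)². Setting 399·12/(t+12)² = 399t/[(t+12)(24.8+t)] gives 12(24.8+t) = t(t+12), so t² = 12×24.8 = 297.6.
t* = √297.6 = 17.25 min.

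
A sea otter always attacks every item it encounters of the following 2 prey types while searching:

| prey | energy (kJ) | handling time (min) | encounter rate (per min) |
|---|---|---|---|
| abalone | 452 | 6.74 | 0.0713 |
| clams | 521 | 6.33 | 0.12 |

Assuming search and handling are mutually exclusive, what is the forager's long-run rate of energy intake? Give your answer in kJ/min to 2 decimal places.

42.29 kJ/min

Energy encountered per unit search time: 0.0713×452 + 0.12×521 = 94.75 kJ/min.
Handling time per unit search time: 0.0713×6.74 + 0.12×6.33 = 1.24.
Rate = 94.75/(1 + 1.24) = 42.29 kJ/min.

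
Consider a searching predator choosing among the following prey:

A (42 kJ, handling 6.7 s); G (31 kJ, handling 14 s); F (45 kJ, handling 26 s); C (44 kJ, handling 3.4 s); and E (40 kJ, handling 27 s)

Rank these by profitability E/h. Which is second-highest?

In descending order of E/h:
C: 44/3.4 = 12.9 kJ/s
A: 42/6.7 = 6.27 kJ/s
G: 31/14 = 2.21 kJ/s
F: 45/26 = 1.73 kJ/s
E: 40/27 = 1.48 kJ/s

A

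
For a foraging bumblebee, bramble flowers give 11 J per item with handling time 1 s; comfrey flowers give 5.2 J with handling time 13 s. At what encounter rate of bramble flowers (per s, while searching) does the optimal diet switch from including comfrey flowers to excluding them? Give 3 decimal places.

0.038 per s

At the threshold, the rate on bramble flowers alone equals the profitability of comfrey flowers: λ·11/(1 + λ·1) = 5.2/13 = 0.4.
Rearranging, λ(11 − 0.4×1) = 0.4, so λ = 0.4/10.6 = 0.03774 per s.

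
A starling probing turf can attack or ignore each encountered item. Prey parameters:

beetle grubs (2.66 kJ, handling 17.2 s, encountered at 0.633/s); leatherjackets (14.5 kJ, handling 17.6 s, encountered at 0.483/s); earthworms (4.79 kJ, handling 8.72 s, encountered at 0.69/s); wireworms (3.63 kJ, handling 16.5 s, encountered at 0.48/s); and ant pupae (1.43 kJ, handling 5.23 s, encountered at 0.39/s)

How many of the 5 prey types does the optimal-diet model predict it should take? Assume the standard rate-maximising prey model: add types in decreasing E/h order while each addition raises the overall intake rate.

1

Rank by E/h (kJ/s): leatherjackets 0.824, earthworms 0.549, ant pupae 0.273, wireworms 0.22, beetle grubs 0.155. Include each in turn until the next type's E/h falls below the running intake rate.
Rate on top 1: 0.7371. earthworms: 0.549 < 0.7371 → exclude; stop.
Optimal diet: leatherjackets — 1 of 5 types.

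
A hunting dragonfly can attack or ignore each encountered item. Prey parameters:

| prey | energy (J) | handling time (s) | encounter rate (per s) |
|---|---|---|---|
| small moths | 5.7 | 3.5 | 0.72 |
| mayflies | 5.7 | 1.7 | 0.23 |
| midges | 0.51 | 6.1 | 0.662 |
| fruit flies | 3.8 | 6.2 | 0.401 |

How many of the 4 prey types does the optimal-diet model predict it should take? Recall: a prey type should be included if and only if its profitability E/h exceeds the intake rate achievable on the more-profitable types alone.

2

Profitabilities (E/h, J/s): mayflies 3.35, small moths 1.63, fruit flies 0.613, midges 0.0836. Add prey in this order while the next type's profitability exceeds the intake rate on those already taken.
Rate on top 1: 0.9425. small moths: 1.63 > 0.9425 → include.
Rate on top 2: 1.385. fruit flies: 0.613 < 1.385 → exclude; stop.
Optimal diet: mayflies, small moths — 2 of 4 types.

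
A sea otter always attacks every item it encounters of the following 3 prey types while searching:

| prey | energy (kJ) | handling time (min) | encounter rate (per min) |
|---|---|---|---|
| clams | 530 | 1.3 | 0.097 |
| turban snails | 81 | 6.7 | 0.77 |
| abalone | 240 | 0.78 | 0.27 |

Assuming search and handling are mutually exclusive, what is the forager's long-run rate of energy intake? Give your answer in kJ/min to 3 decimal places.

27.492 kJ/min

Energy encountered per unit search time: 0.097×530 + 0.77×81 + 0.27×240 = 178.6 kJ/min.
Handling time per unit search time: 0.097×1.3 + 0.77×6.7 + 0.27×0.78 = 5.496.
Rate = 178.6/(1 + 5.496) = 27.49 kJ/min.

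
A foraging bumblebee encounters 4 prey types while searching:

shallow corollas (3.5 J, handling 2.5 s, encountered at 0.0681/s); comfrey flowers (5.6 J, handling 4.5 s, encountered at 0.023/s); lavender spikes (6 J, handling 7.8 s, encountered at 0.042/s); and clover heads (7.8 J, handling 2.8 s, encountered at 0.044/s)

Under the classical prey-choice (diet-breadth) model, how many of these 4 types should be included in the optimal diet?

4

E/h in descending order: clover heads 2.79, shallow corollas 1.4, comfrey flowers 1.24, lavender spikes 0.769 J/s. The optimal diet is the largest prefix of this list for which every included type satisfies E_i/h_i > R on the types above it.
Rate on top 1: 0.3056. shallow corollas: 1.4 > 0.3056 → include.
Rate on top 2: 0.4496. comfrey flowers: 1.24 > 0.4496 → include.
Rate on top 3: 0.5085. lavender spikes: 0.769 > 0.5085 → include.
Optimal diet: clover heads, shallow corollas, comfrey flowers, lavender spikes — 4 of 4 types.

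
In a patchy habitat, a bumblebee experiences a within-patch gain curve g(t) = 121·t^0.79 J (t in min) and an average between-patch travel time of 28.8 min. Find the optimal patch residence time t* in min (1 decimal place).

108.3 min

By the marginal value theorem, leave when the instantaneous gain rate g'(t) equals the habitat-wide average g(t)/(T + t).
g'(t) = 0.79·121·t^-0.21. Setting 0.79·121·t^-0.21 = 121·t^0.79/(28.8+t) gives 0.79(28.8+t) = t, so 0.21·t = 0.79×28.8.
t* = 0.79×28.8/0.21 = 108.3 min.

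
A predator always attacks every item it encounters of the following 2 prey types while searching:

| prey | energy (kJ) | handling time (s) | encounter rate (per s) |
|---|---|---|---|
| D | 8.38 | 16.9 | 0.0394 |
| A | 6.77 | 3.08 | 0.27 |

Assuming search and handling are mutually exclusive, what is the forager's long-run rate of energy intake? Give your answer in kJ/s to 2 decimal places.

0.86 kJ/s

R = Σλ_iE_i / (1 + Σλ_ih_i)
Numerator: 0.0394×8.38 + 0.27×6.77 = 2.158
Denominator: 1 + 0.0394×16.9 + 0.27×3.08 = 2.497
R = 2.158/2.497 = 0.8641 kJ/s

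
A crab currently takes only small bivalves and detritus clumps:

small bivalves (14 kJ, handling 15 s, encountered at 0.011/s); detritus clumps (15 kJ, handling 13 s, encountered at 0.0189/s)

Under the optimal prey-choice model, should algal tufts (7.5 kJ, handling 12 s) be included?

Current rate: (0.011×14 + 0.0189×15)/(1 + 0.011×15 + 0.0189×13) = 0.3101 kJ/s.
Profitability of algal tufts: 7.5/12 = 0.625 kJ/s.
Since 0.625 > R, including algal tufts increases the long-run rate.

Yes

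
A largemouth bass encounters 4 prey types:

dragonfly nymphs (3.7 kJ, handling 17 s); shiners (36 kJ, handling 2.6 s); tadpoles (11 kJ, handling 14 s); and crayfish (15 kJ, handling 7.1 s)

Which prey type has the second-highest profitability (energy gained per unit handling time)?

In descending order of E/h:
shiners: 36/2.6 = 13.8 kJ/s
crayfish: 15/7.1 = 2.11 kJ/s
tadpoles: 11/14 = 0.786 kJ/s
dragonfly nymphs: 3.7/17 = 0.218 kJ/s

crayfish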